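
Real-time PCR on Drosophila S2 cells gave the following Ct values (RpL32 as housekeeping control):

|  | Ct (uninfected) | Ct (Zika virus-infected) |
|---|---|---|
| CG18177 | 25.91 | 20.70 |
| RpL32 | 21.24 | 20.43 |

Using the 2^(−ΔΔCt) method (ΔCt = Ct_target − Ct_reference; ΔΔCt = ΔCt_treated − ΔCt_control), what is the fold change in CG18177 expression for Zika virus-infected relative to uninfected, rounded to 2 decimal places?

ΔCt(uninfected) = 25.910 − 21.240 = 4.670
ΔCt(Zika virus-infected) = 20.700 − 20.430 = 0.270
ΔΔCt = 0.270 − 4.670 = -4.400
Fold change = 2^(−(-4.400)) = 2^4.400 = 21.112

21.11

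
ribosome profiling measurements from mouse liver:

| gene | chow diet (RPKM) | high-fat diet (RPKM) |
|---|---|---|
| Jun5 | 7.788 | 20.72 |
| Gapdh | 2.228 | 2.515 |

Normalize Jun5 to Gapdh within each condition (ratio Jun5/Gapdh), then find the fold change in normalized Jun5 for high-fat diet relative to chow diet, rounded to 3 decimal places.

2.357

Jun5/Gapdh (chow diet) = 7.788 / 2.228 = 3.4955
Jun5/Gapdh (high-fat diet) = 20.72 / 2.515 = 8.2386
Fold change = 8.2386 / 3.4955 = 2.3569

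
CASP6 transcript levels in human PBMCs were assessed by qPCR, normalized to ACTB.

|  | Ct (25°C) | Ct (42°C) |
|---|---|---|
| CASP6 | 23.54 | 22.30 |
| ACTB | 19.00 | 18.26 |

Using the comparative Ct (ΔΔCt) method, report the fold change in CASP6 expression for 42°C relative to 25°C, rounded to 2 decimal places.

1.41

ΔCt(25°C) = 23.540 − 19.000 = 4.540
ΔCt(42°C) = 22.300 − 18.260 = 4.040
ΔΔCt = 4.040 − 4.540 = -0.500
Fold change = 2^(−(-0.500)) = 2^0.500 = 1.414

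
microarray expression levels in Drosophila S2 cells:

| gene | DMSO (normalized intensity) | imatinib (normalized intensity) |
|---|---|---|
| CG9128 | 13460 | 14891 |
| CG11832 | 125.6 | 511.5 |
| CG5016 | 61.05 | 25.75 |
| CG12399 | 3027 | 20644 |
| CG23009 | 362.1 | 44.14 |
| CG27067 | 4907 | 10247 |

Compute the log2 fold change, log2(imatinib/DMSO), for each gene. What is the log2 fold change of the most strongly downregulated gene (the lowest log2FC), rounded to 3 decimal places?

-3.036

log2(14891/13460) = 0.146  (CG9128)
log2(511.5/125.6) = 2.026  (CG11832)
log2(25.75/61.05) = -1.245  (CG5016)
log2(20644/3027) = 2.770  (CG12399)
log2(44.14/362.1) = -3.036  (CG23009)
log2(10247/4907) = 1.062  (CG27067)
CG23009 is most strongly downregulated.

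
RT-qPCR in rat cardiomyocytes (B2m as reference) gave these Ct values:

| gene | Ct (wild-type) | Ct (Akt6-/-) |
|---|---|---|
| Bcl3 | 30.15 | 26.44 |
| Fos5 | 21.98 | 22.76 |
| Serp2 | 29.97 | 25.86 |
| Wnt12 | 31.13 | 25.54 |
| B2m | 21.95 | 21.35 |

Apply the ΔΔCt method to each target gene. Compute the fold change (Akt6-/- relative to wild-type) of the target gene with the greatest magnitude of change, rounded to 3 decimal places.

Bcl3: ΔΔCt = (26.44−21.35) − (30.15−21.95) = 5.09 − 8.20 = -3.11; fold change = 2^3.11 = 8.634
Fos5: ΔΔCt = (22.76−21.35) − (21.98−21.95) = 1.41 − 0.03 = 1.38; fold change = 2^-1.38 = 0.384
Serp2: ΔΔCt = (25.86−21.35) − (29.97−21.95) = 4.51 − 8.02 = -3.51; fold change = 2^3.51 = 11.392
Wnt12: ΔΔCt = (25.54−21.35) − (31.13−21.95) = 4.19 − 9.18 = -4.99; fold change = 2^4.99 = 31.779
Wnt12 has the largest |ΔΔCt| = 4.99.

31.779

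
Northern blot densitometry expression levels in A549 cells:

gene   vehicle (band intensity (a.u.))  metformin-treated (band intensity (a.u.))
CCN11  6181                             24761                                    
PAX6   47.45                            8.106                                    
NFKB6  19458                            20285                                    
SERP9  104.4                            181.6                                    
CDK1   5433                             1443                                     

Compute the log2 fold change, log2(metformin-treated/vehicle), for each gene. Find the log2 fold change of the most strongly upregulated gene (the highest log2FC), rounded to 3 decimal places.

2.002

log2(24761/6181) = 2.002  (CCN11)
log2(8.106/47.45) = -2.549  (PAX6)
log2(20285/19458) = 0.060  (NFKB6)
log2(181.6/104.4) = 0.799  (SERP9)
log2(1443/5433) = -1.913  (CDK1)
CCN11 is most strongly upregulated.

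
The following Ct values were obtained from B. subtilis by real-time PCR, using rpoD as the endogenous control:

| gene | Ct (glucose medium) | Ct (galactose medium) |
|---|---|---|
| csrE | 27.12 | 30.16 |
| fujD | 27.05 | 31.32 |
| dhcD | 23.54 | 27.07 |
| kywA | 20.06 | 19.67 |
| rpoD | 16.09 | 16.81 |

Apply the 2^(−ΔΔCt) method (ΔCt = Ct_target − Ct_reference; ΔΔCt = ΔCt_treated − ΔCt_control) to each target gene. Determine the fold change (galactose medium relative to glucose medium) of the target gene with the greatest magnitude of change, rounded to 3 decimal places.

0.085

csrE: ΔΔCt = (30.16−16.81) − (27.12−16.09) = 13.35 − 11.03 = 2.32; fold change = 2^-2.32 = 0.200
fujD: ΔΔCt = (31.32−16.81) − (27.05−16.09) = 14.51 − 10.96 = 3.55; fold change = 2^-3.55 = 0.085
dhcD: ΔΔCt = (27.07−16.81) − (23.54−16.09) = 10.26 − 7.45 = 2.81; fold change = 2^-2.81 = 0.143
kywA: ΔΔCt = (19.67−16.81) − (20.06−16.09) = 2.86 − 3.97 = -1.11; fold change = 2^1.11 = 2.158
fujD has the largest |ΔΔCt| = 3.55.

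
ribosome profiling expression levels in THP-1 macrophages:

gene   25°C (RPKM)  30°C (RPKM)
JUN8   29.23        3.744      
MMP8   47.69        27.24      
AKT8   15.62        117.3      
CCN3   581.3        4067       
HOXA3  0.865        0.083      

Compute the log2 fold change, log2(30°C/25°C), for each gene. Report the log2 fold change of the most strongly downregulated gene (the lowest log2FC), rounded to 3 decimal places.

-3.382

log2(3.744/29.23) = -2.965  (JUN8)
log2(27.24/47.69) = -0.808  (MMP8)
log2(117.3/15.62) = 2.909  (AKT8)
log2(4067/581.3) = 2.807  (CCN3)
log2(0.083/0.865) = -3.382  (HOXA3)
HOXA3 is most strongly downregulated.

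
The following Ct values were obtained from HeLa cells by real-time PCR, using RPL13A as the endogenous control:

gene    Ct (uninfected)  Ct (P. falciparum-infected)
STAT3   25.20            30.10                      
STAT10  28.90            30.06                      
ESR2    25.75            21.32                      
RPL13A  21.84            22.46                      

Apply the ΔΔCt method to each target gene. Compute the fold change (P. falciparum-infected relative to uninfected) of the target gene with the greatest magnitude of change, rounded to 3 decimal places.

STAT3: ΔΔCt = (30.10−22.46) − (25.20−21.84) = 7.64 − 3.36 = 4.28; fold change = 2^-4.28 = 0.051
STAT10: ΔΔCt = (30.06−22.46) − (28.90−21.84) = 7.60 − 7.06 = 0.54; fold change = 2^-0.54 = 0.688
ESR2: ΔΔCt = (21.32−22.46) − (25.75−21.84) = -1.14 − 3.91 = -5.05; fold change = 2^5.05 = 33.128
ESR2 has the largest |ΔΔCt| = 5.05.

33.128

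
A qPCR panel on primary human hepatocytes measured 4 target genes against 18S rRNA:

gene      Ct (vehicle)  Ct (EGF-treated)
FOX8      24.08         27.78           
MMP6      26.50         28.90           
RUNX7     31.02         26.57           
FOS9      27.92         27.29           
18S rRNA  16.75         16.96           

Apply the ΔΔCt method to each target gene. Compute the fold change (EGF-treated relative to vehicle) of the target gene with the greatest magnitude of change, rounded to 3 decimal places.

25.281

FOX8: ΔΔCt = (27.78−16.96) − (24.08−16.75) = 10.82 − 7.33 = 3.49; fold change = 2^-3.49 = 0.089
MMP6: ΔΔCt = (28.90−16.96) − (26.50−16.75) = 11.94 − 9.75 = 2.19; fold change = 2^-2.19 = 0.219
RUNX7: ΔΔCt = (26.57−16.96) − (31.02−16.75) = 9.61 − 14.27 = -4.66; fold change = 2^4.66 = 25.281
FOS9: ΔΔCt = (27.29−16.96) − (27.92−16.75) = 10.33 − 11.17 = -0.84; fold change = 2^0.84 = 1.790
RUNX7 has the largest |ΔΔCt| = 4.66.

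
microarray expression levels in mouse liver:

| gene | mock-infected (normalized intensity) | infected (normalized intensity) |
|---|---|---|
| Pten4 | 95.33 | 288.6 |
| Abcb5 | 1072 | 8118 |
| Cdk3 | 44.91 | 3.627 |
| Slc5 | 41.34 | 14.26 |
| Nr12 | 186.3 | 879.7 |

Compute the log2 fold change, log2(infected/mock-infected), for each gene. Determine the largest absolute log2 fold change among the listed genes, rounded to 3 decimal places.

log2(288.6/95.33) = 1.598  (Pten4)
log2(8118/1072) = 2.921  (Abcb5)
log2(3.627/44.91) = -3.630  (Cdk3)
log2(14.26/41.34) = -1.536  (Slc5)
log2(879.7/186.3) = 2.239  (Nr12)
The largest magnitude belongs to Cdk3.

3.630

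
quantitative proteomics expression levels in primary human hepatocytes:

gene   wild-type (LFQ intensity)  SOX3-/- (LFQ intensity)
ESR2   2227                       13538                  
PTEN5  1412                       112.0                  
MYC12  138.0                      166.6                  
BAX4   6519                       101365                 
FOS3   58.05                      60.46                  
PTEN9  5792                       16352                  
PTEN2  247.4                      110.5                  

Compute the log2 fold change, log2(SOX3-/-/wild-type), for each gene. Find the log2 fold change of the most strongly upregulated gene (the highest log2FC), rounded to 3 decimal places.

3.959

log2(13538/2227) = 2.604  (ESR2)
log2(112.0/1412) = -3.656  (PTEN5)
log2(166.6/138.0) = 0.272  (MYC12)
log2(101365/6519) = 3.959  (BAX4)
log2(60.46/58.05) = 0.059  (FOS3)
log2(16352/5792) = 1.497  (PTEN9)
log2(110.5/247.4) = -1.163  (PTEN2)
BAX4 is most strongly upregulated.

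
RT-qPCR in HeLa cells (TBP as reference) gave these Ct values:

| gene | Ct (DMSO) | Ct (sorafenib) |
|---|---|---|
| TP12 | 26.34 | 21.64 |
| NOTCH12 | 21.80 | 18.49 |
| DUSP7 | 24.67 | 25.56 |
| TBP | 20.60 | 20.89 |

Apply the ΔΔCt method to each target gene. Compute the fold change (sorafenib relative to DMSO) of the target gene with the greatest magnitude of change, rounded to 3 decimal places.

TP12: ΔΔCt = (21.64−20.89) − (26.34−20.60) = 0.75 − 5.74 = -4.99; fold change = 2^4.99 = 31.779
NOTCH12: ΔΔCt = (18.49−20.89) − (21.80−20.60) = -2.40 − 1.20 = -3.60; fold change = 2^3.60 = 12.126
DUSP7: ΔΔCt = (25.56−20.89) − (24.67−20.60) = 4.67 − 4.07 = 0.60; fold change = 2^-0.60 = 0.660
TP12 has the largest |ΔΔCt| = 4.99.

31.779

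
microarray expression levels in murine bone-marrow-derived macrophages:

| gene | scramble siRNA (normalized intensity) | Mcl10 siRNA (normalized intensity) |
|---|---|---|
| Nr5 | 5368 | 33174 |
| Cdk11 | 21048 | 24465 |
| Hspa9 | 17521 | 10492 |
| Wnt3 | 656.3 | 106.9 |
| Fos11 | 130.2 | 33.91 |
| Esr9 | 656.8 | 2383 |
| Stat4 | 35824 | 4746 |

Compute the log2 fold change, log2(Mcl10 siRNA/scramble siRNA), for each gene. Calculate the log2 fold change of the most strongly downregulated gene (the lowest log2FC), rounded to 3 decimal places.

-2.916

log2(33174/5368) = 2.628  (Nr5)
log2(24465/21048) = 0.217  (Cdk11)
log2(10492/17521) = -0.740  (Hspa9)
log2(106.9/656.3) = -2.618  (Wnt3)
log2(33.91/130.2) = -1.941  (Fos11)
log2(2383/656.8) = 1.859  (Esr9)
log2(4746/35824) = -2.916  (Stat4)
Stat4 is most strongly downregulated.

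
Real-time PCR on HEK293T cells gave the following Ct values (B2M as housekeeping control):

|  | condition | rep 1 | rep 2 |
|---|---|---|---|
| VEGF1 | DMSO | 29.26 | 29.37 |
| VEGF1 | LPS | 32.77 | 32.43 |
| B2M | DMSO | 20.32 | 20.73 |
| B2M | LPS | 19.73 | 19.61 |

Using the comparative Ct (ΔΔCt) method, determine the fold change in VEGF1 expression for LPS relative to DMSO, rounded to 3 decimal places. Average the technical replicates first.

Mean Ct: VEGF1 DMSO 29.315; VEGF1 LPS 32.600; B2M DMSO 20.525; B2M LPS 19.670
ΔCt(DMSO) = 29.315 − 20.525 = 8.790
ΔCt(LPS) = 32.600 − 19.670 = 12.930
ΔΔCt = 12.930 − 8.790 = 4.140
Fold change = 2^(−4.140) = 0.0567

0.057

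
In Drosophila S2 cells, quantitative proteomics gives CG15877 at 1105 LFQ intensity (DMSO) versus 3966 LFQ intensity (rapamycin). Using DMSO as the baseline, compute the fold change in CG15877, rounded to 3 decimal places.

Fold change = 3966 / 1105 = 3.5891
CG15877 is upregulated.

3.589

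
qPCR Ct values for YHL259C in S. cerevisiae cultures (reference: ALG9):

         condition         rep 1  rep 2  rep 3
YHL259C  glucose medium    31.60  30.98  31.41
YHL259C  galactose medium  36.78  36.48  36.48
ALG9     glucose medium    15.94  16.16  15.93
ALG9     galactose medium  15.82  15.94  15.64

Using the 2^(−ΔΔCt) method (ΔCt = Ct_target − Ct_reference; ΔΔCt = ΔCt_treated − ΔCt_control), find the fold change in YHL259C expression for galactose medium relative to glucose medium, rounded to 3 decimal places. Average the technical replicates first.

0.023

Mean Ct: YHL259C glucose medium 31.330; YHL259C galactose medium 36.580; ALG9 glucose medium 16.010; ALG9 galactose medium 15.800
ΔCt(glucose medium) = 31.330 − 16.010 = 15.320
ΔCt(galactose medium) = 36.580 − 15.800 = 20.780
ΔΔCt = 20.780 − 15.320 = 5.460
Fold change = 2^(−5.460) = 0.0227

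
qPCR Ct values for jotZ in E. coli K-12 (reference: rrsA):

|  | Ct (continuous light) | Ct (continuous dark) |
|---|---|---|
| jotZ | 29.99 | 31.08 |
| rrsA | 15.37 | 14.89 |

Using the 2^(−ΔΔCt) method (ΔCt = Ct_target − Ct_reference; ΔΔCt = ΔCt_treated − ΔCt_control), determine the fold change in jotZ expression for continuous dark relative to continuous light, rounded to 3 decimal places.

0.337

ΔCt(continuous light) = 29.990 − 15.370 = 14.620
ΔCt(continuous dark) = 31.080 − 14.890 = 16.190
ΔΔCt = 16.190 − 14.620 = 1.570
Fold change = 2^(−1.570) = 0.3368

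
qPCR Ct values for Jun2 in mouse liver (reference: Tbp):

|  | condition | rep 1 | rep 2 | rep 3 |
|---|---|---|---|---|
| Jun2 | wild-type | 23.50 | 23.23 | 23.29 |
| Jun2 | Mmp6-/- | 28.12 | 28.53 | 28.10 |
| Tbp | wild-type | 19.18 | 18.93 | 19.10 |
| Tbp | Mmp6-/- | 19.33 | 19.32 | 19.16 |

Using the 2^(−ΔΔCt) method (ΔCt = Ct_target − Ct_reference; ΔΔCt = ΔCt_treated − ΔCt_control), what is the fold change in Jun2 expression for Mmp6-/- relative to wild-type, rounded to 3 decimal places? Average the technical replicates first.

0.038

Mean Ct: Jun2 wild-type 23.340; Jun2 Mmp6-/- 28.250; Tbp wild-type 19.070; Tbp Mmp6-/- 19.270
ΔCt(wild-type) = 23.340 − 19.070 = 4.270
ΔCt(Mmp6-/-) = 28.250 − 19.270 = 8.980
ΔΔCt = 8.980 − 4.270 = 4.710
Fold change = 2^(−4.710) = 0.0382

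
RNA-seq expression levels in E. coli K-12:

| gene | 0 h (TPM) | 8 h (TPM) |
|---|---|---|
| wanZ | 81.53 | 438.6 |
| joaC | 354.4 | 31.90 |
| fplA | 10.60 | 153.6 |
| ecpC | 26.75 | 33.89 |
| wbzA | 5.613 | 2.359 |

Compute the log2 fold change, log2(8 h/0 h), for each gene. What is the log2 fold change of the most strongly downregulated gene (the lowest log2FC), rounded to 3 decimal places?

log2(438.6/81.53) = 2.428  (wanZ)
log2(31.90/354.4) = -3.474  (joaC)
log2(153.6/10.60) = 3.857  (fplA)
log2(33.89/26.75) = 0.341  (ecpC)
log2(2.359/5.613) = -1.251  (wbzA)
joaC is most strongly downregulated.

-3.474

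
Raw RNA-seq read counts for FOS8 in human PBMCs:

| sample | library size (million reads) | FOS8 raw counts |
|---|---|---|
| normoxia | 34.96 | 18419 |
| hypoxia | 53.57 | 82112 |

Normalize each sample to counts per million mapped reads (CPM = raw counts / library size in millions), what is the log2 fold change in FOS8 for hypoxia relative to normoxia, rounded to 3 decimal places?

CPM(normoxia) = 18419 / 34.96 = 526.8593
CPM(hypoxia) = 82112 / 53.57 = 1532.7982
Fold change = 1532.7982 / 526.8593 = 2.90931
log2(2.90931) = 1.5407

1.541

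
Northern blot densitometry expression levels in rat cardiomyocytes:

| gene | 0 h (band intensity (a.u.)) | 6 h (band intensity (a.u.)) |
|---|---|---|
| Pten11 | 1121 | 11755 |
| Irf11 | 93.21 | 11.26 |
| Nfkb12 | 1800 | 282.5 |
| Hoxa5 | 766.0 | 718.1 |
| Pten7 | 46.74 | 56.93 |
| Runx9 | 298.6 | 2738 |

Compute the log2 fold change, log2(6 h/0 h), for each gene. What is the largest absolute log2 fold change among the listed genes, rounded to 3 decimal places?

log2(11755/1121) = 3.390  (Pten11)
log2(11.26/93.21) = -3.049  (Irf11)
log2(282.5/1800) = -2.672  (Nfkb12)
log2(718.1/766.0) = -0.093  (Hoxa5)
log2(56.93/46.74) = 0.285  (Pten7)
log2(2738/298.6) = 3.197  (Runx9)
The largest magnitude belongs to Pten11.

3.390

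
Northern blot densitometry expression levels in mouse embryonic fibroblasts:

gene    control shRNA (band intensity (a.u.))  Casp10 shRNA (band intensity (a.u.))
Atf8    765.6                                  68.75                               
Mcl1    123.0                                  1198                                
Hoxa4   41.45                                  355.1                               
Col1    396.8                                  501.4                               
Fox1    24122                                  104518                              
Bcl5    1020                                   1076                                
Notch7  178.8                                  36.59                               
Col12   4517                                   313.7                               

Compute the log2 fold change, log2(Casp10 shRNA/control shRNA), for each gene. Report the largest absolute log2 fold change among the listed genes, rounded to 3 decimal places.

log2(68.75/765.6) = -3.477  (Atf8)
log2(1198/123.0) = 3.284  (Mcl1)
log2(355.1/41.45) = 3.099  (Hoxa4)
log2(501.4/396.8) = 0.338  (Col1)
log2(104518/24122) = 2.115  (Fox1)
log2(1076/1020) = 0.077  (Bcl5)
log2(36.59/178.8) = -2.289  (Notch7)
log2(313.7/4517) = -3.848  (Col12)
The largest magnitude belongs to Col12.

3.848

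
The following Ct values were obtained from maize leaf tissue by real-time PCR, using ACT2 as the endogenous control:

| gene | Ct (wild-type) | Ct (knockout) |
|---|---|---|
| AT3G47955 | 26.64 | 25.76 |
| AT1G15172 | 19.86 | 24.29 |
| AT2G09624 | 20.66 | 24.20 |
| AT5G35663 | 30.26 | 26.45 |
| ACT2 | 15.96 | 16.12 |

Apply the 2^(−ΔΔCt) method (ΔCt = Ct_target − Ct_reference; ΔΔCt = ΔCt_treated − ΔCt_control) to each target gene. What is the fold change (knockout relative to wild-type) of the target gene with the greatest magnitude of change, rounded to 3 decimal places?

AT3G47955: ΔΔCt = (25.76−16.12) − (26.64−15.96) = 9.64 − 10.68 = -1.04; fold change = 2^1.04 = 2.056
AT1G15172: ΔΔCt = (24.29−16.12) − (19.86−15.96) = 8.17 − 3.90 = 4.27; fold change = 2^-4.27 = 0.052
AT2G09624: ΔΔCt = (24.20−16.12) − (20.66−15.96) = 8.08 − 4.70 = 3.38; fold change = 2^-3.38 = 0.096
AT5G35663: ΔΔCt = (26.45−16.12) − (30.26−15.96) = 10.33 − 14.30 = -3.97; fold change = 2^3.97 = 15.671
AT1G15172 has the largest |ΔΔCt| = 4.27.

0.052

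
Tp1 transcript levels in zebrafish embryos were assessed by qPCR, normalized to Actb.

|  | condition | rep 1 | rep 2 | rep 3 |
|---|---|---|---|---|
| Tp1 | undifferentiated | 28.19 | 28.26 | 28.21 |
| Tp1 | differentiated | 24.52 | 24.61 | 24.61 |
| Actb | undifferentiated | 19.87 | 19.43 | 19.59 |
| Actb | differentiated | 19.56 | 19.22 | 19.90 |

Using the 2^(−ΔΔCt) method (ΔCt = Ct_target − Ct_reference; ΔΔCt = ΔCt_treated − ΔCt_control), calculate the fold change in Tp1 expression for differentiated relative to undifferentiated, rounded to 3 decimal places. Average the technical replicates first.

11.876

Mean Ct: Tp1 undifferentiated 28.220; Tp1 differentiated 24.580; Actb undifferentiated 19.630; Actb differentiated 19.560
ΔCt(undifferentiated) = 28.220 − 19.630 = 8.590
ΔCt(differentiated) = 24.580 − 19.560 = 5.020
ΔΔCt = 5.020 − 8.590 = -3.570
Fold change = 2^(−(-3.570)) = 2^3.570 = 11.8762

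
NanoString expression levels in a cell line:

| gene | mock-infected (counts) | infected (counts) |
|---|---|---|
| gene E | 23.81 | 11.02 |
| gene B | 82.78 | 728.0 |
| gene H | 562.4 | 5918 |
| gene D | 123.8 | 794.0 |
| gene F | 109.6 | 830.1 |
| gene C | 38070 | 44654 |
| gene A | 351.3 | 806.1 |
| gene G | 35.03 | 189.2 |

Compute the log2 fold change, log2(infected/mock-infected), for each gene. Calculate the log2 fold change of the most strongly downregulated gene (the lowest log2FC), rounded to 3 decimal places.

log2(11.02/23.81) = -1.111  (gene E)
log2(728.0/82.78) = 3.137  (gene B)
log2(5918/562.4) = 3.395  (gene H)
log2(794.0/123.8) = 2.681  (gene D)
log2(830.1/109.6) = 2.921  (gene F)
log2(44654/38070) = 0.230  (gene C)
log2(806.1/351.3) = 1.198  (gene A)
log2(189.2/35.03) = 2.433  (gene G)
gene E is most strongly downregulated.

-1.111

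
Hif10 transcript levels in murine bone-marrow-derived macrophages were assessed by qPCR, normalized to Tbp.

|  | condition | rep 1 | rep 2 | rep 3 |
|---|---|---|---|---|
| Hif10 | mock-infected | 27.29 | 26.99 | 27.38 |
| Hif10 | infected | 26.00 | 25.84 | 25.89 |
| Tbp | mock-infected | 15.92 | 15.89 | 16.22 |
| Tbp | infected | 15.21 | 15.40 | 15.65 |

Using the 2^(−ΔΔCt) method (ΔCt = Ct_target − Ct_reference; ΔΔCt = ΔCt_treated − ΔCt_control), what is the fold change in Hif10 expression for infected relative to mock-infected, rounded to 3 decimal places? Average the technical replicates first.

Mean Ct: Hif10 mock-infected 27.220; Hif10 infected 25.910; Tbp mock-infected 16.010; Tbp infected 15.420
ΔCt(mock-infected) = 27.220 − 16.010 = 11.210
ΔCt(infected) = 25.910 − 15.420 = 10.490
ΔΔCt = 10.490 − 11.210 = -0.720
Fold change = 2^(−(-0.720)) = 2^0.720 = 1.6472

1.647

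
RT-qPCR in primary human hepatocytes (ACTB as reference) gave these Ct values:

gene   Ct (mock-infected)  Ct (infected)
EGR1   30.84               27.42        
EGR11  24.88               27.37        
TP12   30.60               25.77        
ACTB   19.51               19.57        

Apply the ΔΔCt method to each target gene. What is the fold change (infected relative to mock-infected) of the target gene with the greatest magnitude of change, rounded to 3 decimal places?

29.651

EGR1: ΔΔCt = (27.42−19.57) − (30.84−19.51) = 7.85 − 11.33 = -3.48; fold change = 2^3.48 = 11.158
EGR11: ΔΔCt = (27.37−19.57) − (24.88−19.51) = 7.80 − 5.37 = 2.43; fold change = 2^-2.43 = 0.186
TP12: ΔΔCt = (25.77−19.57) − (30.60−19.51) = 6.20 − 11.09 = -4.89; fold change = 2^4.89 = 29.651
TP12 has the largest |ΔΔCt| = 4.89.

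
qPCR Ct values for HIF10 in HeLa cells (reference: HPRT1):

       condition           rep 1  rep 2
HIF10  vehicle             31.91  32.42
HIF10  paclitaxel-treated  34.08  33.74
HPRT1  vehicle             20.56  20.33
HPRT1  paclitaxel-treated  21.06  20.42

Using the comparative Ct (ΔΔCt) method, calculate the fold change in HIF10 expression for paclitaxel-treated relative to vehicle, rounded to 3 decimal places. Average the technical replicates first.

Mean Ct: HIF10 vehicle 32.165; HIF10 paclitaxel-treated 33.910; HPRT1 vehicle 20.445; HPRT1 paclitaxel-treated 20.740
ΔCt(vehicle) = 32.165 − 20.445 = 11.720
ΔCt(paclitaxel-treated) = 33.910 − 20.740 = 13.170
ΔΔCt = 13.170 − 11.720 = 1.450
Fold change = 2^(−1.450) = 0.3660

0.366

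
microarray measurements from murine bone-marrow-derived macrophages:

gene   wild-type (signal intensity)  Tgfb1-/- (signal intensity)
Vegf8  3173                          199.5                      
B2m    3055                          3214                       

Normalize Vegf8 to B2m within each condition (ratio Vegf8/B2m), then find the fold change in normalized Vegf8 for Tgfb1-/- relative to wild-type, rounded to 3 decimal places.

Vegf8/B2m (wild-type) = 3173 / 3055 = 1.0386
Vegf8/B2m (Tgfb1-/-) = 199.5 / 3214 = 0.062072
Fold change = 0.062072 / 1.0386 = 0.0598

0.060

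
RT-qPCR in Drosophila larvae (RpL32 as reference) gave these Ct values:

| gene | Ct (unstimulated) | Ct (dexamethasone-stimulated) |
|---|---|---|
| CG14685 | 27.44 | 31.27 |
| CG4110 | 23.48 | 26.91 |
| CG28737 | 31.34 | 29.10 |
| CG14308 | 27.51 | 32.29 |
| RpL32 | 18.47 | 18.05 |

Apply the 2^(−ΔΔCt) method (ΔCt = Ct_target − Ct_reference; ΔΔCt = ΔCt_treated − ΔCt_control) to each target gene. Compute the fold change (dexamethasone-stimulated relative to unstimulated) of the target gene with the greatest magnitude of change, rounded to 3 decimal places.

CG14685: ΔΔCt = (31.27−18.05) − (27.44−18.47) = 13.22 − 8.97 = 4.25; fold change = 2^-4.25 = 0.053
CG4110: ΔΔCt = (26.91−18.05) − (23.48−18.47) = 8.86 − 5.01 = 3.85; fold change = 2^-3.85 = 0.069
CG28737: ΔΔCt = (29.10−18.05) − (31.34−18.47) = 11.05 − 12.87 = -1.82; fold change = 2^1.82 = 3.531
CG14308: ΔΔCt = (32.29−18.05) − (27.51−18.47) = 14.24 − 9.04 = 5.20; fold change = 2^-5.20 = 0.027
CG14308 has the largest |ΔΔCt| = 5.20.

0.027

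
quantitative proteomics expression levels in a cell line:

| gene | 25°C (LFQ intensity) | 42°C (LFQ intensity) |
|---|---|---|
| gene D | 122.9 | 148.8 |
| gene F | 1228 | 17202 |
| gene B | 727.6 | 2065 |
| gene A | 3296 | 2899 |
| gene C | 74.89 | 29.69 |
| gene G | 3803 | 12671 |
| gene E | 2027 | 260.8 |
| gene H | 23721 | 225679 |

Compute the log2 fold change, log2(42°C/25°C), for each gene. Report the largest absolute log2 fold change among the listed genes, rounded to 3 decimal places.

log2(148.8/122.9) = 0.276  (gene D)
log2(17202/1228) = 3.808  (gene F)
log2(2065/727.6) = 1.505  (gene B)
log2(2899/3296) = -0.185  (gene A)
log2(29.69/74.89) = -1.335  (gene C)
log2(12671/3803) = 1.736  (gene G)
log2(260.8/2027) = -2.958  (gene E)
log2(225679/23721) = 3.250  (gene H)
The largest magnitude belongs to gene F.

3.808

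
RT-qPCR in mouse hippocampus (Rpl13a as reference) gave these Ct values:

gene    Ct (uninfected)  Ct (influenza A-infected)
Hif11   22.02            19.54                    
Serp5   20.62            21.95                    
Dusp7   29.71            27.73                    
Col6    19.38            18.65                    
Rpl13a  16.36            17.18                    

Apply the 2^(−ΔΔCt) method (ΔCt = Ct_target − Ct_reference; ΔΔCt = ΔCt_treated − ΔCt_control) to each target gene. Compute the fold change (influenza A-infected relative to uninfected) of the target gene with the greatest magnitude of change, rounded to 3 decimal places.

9.849

Hif11: ΔΔCt = (19.54−17.18) − (22.02−16.36) = 2.36 − 5.66 = -3.30; fold change = 2^3.30 = 9.849
Serp5: ΔΔCt = (21.95−17.18) − (20.62−16.36) = 4.77 − 4.26 = 0.51; fold change = 2^-0.51 = 0.702
Dusp7: ΔΔCt = (27.73−17.18) − (29.71−16.36) = 10.55 − 13.35 = -2.80; fold change = 2^2.80 = 6.964
Col6: ΔΔCt = (18.65−17.18) − (19.38−16.36) = 1.47 − 3.02 = -1.55; fold change = 2^1.55 = 2.928
Hif11 has the largest |ΔΔCt| = 3.30.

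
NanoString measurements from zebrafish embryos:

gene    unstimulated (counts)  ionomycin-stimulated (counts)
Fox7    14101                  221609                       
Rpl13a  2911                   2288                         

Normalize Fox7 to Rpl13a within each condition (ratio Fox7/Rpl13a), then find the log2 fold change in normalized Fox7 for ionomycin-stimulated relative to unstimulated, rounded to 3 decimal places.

4.322

Fox7/Rpl13a (unstimulated) = 14101 / 2911 = 4.844
Fox7/Rpl13a (ionomycin-stimulated) = 221609 / 2288 = 96.857
Fold change = 96.857 / 4.844 = 19.9951
log2(19.9951) = 4.3216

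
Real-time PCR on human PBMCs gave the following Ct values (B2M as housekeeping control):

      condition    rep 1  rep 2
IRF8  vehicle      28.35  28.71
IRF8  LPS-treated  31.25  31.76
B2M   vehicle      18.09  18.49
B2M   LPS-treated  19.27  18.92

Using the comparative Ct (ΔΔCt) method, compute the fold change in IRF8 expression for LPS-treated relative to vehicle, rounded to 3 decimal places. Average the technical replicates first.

Mean Ct: IRF8 vehicle 28.530; IRF8 LPS-treated 31.505; B2M vehicle 18.290; B2M LPS-treated 19.095
ΔCt(vehicle) = 28.530 − 18.290 = 10.240
ΔCt(LPS-treated) = 31.505 − 19.095 = 12.410
ΔΔCt = 12.410 − 10.240 = 2.170
Fold change = 2^(−2.170) = 0.2222

0.222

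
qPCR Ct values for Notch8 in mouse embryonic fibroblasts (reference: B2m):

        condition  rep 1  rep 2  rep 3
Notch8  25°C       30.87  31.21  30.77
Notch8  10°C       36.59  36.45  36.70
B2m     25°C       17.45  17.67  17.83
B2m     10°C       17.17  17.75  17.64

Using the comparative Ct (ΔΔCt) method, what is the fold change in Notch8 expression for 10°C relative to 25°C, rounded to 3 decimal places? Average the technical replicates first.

0.018

Mean Ct: Notch8 25°C 30.950; Notch8 10°C 36.580; B2m 25°C 17.650; B2m 10°C 17.520
ΔCt(25°C) = 30.950 − 17.650 = 13.300
ΔCt(10°C) = 36.580 − 17.520 = 19.060
ΔΔCt = 19.060 − 13.300 = 5.760
Fold change = 2^(−5.760) = 0.0185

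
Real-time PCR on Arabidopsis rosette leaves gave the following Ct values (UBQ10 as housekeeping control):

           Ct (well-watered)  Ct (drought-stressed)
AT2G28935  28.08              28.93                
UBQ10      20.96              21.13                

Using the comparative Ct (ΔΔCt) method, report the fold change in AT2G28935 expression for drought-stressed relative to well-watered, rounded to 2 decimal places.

ΔCt(well-watered) = 28.080 − 20.960 = 7.120
ΔCt(drought-stressed) = 28.930 − 21.130 = 7.800
ΔΔCt = 7.800 − 7.120 = 0.680
Fold change = 2^(−0.680) = 0.624

0.62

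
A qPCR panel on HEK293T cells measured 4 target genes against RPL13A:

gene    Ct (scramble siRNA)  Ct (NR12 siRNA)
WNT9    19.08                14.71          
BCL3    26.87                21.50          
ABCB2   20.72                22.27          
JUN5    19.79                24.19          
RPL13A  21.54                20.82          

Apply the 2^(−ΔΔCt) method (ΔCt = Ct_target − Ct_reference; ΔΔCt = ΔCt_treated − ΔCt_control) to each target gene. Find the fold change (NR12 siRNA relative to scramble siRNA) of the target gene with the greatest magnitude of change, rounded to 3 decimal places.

0.029

WNT9: ΔΔCt = (14.71−20.82) − (19.08−21.54) = -6.11 − (-2.46) = -3.65; fold change = 2^3.65 = 12.553
BCL3: ΔΔCt = (21.50−20.82) − (26.87−21.54) = 0.68 − 5.33 = -4.65; fold change = 2^4.65 = 25.107
ABCB2: ΔΔCt = (22.27−20.82) − (20.72−21.54) = 1.45 − (-0.82) = 2.27; fold change = 2^-2.27 = 0.207
JUN5: ΔΔCt = (24.19−20.82) − (19.79−21.54) = 3.37 − (-1.75) = 5.12; fold change = 2^-5.12 = 0.029
JUN5 has the largest |ΔΔCt| = 5.12.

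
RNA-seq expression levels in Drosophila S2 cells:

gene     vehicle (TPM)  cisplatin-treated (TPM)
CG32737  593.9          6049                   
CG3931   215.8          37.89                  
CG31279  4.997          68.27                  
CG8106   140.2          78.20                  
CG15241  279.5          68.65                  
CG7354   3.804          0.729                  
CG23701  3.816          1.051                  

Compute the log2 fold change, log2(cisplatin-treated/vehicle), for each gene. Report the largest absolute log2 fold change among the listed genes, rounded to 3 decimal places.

3.772

log2(6049/593.9) = 3.348  (CG32737)
log2(37.89/215.8) = -2.510  (CG3931)
log2(68.27/4.997) = 3.772  (CG31279)
log2(78.20/140.2) = -0.842  (CG8106)
log2(68.65/279.5) = -2.026  (CG15241)
log2(0.729/3.804) = -2.384  (CG7354)
log2(1.051/3.816) = -1.860  (CG23701)
The largest magnitude belongs to CG31279.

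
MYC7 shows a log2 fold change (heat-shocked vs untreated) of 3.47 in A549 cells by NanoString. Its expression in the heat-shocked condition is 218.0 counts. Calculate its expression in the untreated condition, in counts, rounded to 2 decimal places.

19.67

Fold change = 2^(3.47) = 11.0809
untreated expression = 218.0 / 11.0809 = 19.67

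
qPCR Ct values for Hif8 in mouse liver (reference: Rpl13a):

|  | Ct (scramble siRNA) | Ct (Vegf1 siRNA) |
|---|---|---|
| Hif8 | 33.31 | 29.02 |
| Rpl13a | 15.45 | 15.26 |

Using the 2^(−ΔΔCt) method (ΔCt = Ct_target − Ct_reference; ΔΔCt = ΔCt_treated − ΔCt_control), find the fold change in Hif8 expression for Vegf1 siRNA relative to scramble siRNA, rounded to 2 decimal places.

ΔCt(scramble siRNA) = 33.310 − 15.450 = 17.860
ΔCt(Vegf1 siRNA) = 29.020 − 15.260 = 13.760
ΔΔCt = 13.760 − 17.860 = -4.100
Fold change = 2^(−(-4.100)) = 2^4.100 = 17.148

17.15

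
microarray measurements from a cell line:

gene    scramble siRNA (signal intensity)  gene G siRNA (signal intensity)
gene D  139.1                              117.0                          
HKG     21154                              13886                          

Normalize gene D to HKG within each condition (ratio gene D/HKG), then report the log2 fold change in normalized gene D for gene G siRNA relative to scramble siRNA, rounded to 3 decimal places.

0.358

gene D/HKG (scramble siRNA) = 139.1 / 21154 = 0.0065756
gene D/HKG (gene G siRNA) = 117.0 / 13886 = 0.0084258
Fold change = 0.0084258 / 0.0065756 = 1.2814
log2(1.2814) = 0.3577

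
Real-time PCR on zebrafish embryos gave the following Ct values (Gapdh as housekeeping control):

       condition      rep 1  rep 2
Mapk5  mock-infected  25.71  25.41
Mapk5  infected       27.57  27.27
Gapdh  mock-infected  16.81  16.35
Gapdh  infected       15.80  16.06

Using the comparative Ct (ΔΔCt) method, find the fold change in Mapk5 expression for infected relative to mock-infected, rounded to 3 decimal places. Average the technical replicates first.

Mean Ct: Mapk5 mock-infected 25.560; Mapk5 infected 27.420; Gapdh mock-infected 16.580; Gapdh infected 15.930
ΔCt(mock-infected) = 25.560 − 16.580 = 8.980
ΔCt(infected) = 27.420 − 15.930 = 11.490
ΔΔCt = 11.490 − 8.980 = 2.510
Fold change = 2^(−2.510) = 0.1756

0.176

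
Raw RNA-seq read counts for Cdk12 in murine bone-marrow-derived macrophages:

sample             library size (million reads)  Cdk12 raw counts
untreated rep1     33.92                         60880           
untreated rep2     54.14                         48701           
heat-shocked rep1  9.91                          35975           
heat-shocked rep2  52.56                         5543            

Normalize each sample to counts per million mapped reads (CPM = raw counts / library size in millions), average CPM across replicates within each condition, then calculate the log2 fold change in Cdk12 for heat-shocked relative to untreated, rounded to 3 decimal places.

0.471

CPM(untreated rep1) = 60880 / 33.92 = 1794.8113
CPM(untreated rep2) = 48701 / 54.14 = 899.5382
CPM(heat-shocked rep1) = 35975 / 9.91 = 3630.1715
CPM(heat-shocked rep2) = 5543 / 52.56 = 105.4604
mean CPM(untreated) = 1347.1748; mean CPM(heat-shocked) = 1867.8160
Fold change = 1867.8160 / 1347.1748 = 1.38647
log2(1.38647) = 0.4714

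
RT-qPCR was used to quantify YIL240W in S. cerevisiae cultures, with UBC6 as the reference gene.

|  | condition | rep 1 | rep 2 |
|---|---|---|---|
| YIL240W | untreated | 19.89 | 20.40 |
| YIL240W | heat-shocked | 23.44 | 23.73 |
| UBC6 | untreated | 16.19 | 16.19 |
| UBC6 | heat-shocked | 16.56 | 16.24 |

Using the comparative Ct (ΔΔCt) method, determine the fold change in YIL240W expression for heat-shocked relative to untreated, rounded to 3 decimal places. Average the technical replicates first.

0.107

Mean Ct: YIL240W untreated 20.145; YIL240W heat-shocked 23.585; UBC6 untreated 16.190; UBC6 heat-shocked 16.400
ΔCt(untreated) = 20.145 − 16.190 = 3.955
ΔCt(heat-shocked) = 23.585 − 16.400 = 7.185
ΔΔCt = 7.185 − 3.955 = 3.230
Fold change = 2^(−3.230) = 0.1066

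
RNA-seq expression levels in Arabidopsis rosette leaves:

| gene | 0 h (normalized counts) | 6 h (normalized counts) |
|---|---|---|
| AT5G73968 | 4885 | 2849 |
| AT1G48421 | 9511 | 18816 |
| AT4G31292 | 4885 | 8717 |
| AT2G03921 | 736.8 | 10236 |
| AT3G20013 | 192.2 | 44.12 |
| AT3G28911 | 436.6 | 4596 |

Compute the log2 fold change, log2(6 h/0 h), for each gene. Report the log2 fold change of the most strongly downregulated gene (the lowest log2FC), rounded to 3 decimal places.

-2.123

log2(2849/4885) = -0.778  (AT5G73968)
log2(18816/9511) = 0.984  (AT1G48421)
log2(8717/4885) = 0.835  (AT4G31292)
log2(10236/736.8) = 3.796  (AT2G03921)
log2(44.12/192.2) = -2.123  (AT3G20013)
log2(4596/436.6) = 3.396  (AT3G28911)
AT3G20013 is most strongly downregulated.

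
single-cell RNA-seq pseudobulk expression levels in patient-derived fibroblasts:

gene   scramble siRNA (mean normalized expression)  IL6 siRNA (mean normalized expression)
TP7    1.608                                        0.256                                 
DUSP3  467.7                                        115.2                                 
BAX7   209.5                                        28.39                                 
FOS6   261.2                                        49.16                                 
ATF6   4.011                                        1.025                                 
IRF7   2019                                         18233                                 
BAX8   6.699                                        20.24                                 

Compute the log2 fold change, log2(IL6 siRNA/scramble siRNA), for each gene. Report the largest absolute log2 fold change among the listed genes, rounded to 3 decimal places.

3.175

log2(0.256/1.608) = -2.651  (TP7)
log2(115.2/467.7) = -2.021  (DUSP3)
log2(28.39/209.5) = -2.883  (BAX7)
log2(49.16/261.2) = -2.410  (FOS6)
log2(1.025/4.011) = -1.968  (ATF6)
log2(18233/2019) = 3.175  (IRF7)
log2(20.24/6.699) = 1.595  (BAX8)
The largest magnitude belongs to IRF7.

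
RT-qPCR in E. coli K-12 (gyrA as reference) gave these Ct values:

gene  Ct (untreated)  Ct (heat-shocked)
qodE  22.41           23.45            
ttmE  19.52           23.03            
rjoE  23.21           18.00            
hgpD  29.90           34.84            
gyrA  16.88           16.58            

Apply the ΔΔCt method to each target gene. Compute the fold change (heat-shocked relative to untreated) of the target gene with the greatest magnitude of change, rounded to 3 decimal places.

qodE: ΔΔCt = (23.45−16.58) − (22.41−16.88) = 6.87 − 5.53 = 1.34; fold change = 2^-1.34 = 0.395
ttmE: ΔΔCt = (23.03−16.58) − (19.52−16.88) = 6.45 − 2.64 = 3.81; fold change = 2^-3.81 = 0.071
rjoE: ΔΔCt = (18.00−16.58) − (23.21−16.88) = 1.42 − 6.33 = -4.91; fold change = 2^4.91 = 30.065
hgpD: ΔΔCt = (34.84−16.58) − (29.90−16.88) = 18.26 − 13.02 = 5.24; fold change = 2^-5.24 = 0.026
hgpD has the largest |ΔΔCt| = 5.24.

0.026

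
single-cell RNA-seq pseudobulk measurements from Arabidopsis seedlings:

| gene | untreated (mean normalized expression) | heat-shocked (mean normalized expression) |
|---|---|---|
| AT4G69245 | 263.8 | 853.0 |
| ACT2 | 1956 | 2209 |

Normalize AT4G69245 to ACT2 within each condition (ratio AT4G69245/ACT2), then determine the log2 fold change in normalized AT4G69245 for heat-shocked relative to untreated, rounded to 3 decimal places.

AT4G69245/ACT2 (untreated) = 263.8 / 1956 = 0.13487
AT4G69245/ACT2 (heat-shocked) = 853.0 / 2209 = 0.38615
Fold change = 0.38615 / 0.13487 = 2.8632
log2(2.8632) = 1.5176

1.518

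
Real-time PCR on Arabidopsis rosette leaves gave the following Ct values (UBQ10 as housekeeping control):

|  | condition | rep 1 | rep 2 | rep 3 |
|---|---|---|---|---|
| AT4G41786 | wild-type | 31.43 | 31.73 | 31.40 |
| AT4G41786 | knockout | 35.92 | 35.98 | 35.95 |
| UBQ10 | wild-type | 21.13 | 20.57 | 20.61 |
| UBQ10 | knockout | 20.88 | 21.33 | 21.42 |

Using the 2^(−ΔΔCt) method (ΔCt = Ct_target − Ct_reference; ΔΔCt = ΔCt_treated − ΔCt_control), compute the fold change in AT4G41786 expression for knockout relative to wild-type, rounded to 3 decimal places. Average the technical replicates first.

Mean Ct: AT4G41786 wild-type 31.520; AT4G41786 knockout 35.950; UBQ10 wild-type 20.770; UBQ10 knockout 21.210
ΔCt(wild-type) = 31.520 − 20.770 = 10.750
ΔCt(knockout) = 35.950 − 21.210 = 14.740
ΔΔCt = 14.740 − 10.750 = 3.990
Fold change = 2^(−3.990) = 0.0629

0.063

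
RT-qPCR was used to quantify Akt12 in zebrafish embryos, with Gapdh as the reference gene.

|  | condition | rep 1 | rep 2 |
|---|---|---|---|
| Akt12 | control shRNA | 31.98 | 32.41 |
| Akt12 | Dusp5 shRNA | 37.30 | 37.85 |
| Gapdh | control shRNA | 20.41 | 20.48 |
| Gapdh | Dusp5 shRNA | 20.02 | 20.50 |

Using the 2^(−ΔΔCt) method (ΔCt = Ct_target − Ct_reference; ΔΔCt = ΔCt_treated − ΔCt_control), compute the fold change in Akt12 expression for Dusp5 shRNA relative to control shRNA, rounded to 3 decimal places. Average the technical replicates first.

Mean Ct: Akt12 control shRNA 32.195; Akt12 Dusp5 shRNA 37.575; Gapdh control shRNA 20.445; Gapdh Dusp5 shRNA 20.260
ΔCt(control shRNA) = 32.195 − 20.445 = 11.750
ΔCt(Dusp5 shRNA) = 37.575 − 20.260 = 17.315
ΔΔCt = 17.315 − 11.750 = 5.565
Fold change = 2^(−5.565) = 0.0211

0.021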